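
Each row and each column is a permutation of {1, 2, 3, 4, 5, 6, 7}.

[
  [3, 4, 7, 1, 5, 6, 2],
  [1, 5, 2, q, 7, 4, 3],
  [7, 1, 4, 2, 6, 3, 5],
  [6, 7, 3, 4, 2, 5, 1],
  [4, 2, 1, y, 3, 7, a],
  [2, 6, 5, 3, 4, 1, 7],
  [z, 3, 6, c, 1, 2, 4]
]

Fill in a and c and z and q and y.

For row 5, column 7: column 7 already has {1, 2, 3, 4, 5, 7}; that leaves 6.
Cell (5,4): row 5 already has {1, 2, 3, 4, 6, 7} → 5.
Cell (7,1): column 1 already has {1, 2, 3, 4, 6, 7} → 5.
At (row 7, col 4): row 7 already has {1, 2, 3, 4, 5, 6}, so the value is 7.
Cell (2,4): row 2 already has {1, 2, 3, 4, 5, 7} → 6.

a = 6, c = 7, z = 5, q = 6, y = 5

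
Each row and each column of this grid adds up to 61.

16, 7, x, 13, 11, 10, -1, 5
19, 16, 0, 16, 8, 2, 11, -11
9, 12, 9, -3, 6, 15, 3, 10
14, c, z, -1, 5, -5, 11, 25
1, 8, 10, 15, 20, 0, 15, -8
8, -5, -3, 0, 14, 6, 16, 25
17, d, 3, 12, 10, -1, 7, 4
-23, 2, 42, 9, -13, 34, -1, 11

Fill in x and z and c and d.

x = 0, z = 0, c = 12, d = 9

Row 7 has 17 + 3 + 12 + 10 − 1 + 7 + 4 = 52; the blank must be 61 − 52 = 9.
Column 2 has 7 + 16 + 12 + 8 − 5 + 9 + 2 = 49; the blank must be 61 − 49 = 12.
Row 1 has 16 + 7 + 13 + 11 + 10 − 1 + 5 = 61; the blank must be 61 − 61 = 0.
Row 4 has 14 + 12 − 1 + 5 − 5 + 11 + 25 = 61; the blank must be 61 − 61 = 0.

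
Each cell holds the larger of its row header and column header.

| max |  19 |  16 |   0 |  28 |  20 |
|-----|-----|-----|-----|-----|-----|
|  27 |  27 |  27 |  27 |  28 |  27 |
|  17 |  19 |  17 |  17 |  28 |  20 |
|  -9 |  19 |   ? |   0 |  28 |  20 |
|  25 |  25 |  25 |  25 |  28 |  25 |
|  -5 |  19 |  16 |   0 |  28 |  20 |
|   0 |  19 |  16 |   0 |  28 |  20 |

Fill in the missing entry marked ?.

max(-9, 16) = 16.

16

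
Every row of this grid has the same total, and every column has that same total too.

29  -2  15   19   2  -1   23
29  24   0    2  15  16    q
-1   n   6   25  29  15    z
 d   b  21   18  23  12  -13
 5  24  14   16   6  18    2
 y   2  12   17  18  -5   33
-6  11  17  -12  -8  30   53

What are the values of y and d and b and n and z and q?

y = 8, d = 21, b = 3, n = 23, z = -12, q = -1

Rows 1 and 5 both sum to 85, so that's the common total.
Row 6 has 2 + 12 + 17 + 18 − 5 + 33 = 77; the blank must be 85 − 77 = 8.
Column 1 has 29 + 29 − 1 + 5 + 8 − 6 = 64; the blank must be 85 − 64 = 21.
Row 4 has 21 + 21 + 18 + 23 + 12 − 13 = 82; the blank must be 85 − 82 = 3.
Column 2 has -2 + 24 + 3 + 24 + 2 + 11 = 62; the blank must be 85 − 62 = 23.
Row 3 has -1 + 23 + 6 + 25 + 29 + 15 = 97; the blank must be 85 − 97 = -12.
Row 2 has 29 + 24 + 0 + 2 + 15 + 16 = 86; the blank must be 85 − 86 = -1.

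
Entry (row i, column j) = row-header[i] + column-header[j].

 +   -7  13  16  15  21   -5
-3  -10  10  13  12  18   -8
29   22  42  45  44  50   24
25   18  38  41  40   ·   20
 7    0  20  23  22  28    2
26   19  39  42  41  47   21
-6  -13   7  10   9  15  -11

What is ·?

25 + 21 = 46.

46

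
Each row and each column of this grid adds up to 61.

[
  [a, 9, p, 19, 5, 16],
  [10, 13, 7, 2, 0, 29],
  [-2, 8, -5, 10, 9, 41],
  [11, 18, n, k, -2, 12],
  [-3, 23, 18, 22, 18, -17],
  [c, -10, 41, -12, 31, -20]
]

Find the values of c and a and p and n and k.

Column 4: 19 + 2 + 10 + 22 − 12 = 41, so its missing entry is 61 − 41 = 20.
Row 6: -10 + 41 − 12 + 31 − 20 = 30, so its missing entry is 61 − 30 = 31.
Column 1: 10 − 2 + 11 − 3 + 31 = 47, so its missing entry is 61 − 47 = 14.
Row 1: 14 + 9 + 19 + 5 + 16 = 63, so its missing entry is 61 − 63 = -2.
Row 4: 11 + 18 + 20 − 2 + 12 = 59, so its missing entry is 61 − 59 = 2.

c = 31, a = 14, p = -2, n = 2, k = 20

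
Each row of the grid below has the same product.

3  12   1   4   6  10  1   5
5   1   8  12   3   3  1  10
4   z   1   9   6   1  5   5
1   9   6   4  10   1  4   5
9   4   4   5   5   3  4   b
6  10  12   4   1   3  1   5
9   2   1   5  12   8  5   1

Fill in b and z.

Rows 2 and 4 each multiply to 43200, so every row has product 43200.
Row 5: 9×4×4×5×5×3×4 = 43200, so the missing entry is 43200 ÷ 43200 = 1.
Row 3: 4×1×9×6×1×5×5 = 5400, so the missing entry is 43200 ÷ 5400 = 8.

b = 1, z = 8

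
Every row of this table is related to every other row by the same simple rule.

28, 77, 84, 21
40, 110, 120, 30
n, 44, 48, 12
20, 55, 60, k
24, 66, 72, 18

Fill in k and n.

k = 15, n = 16

Each row is a constant multiple of every other row — this is a multiplication table with the headers hidden.
Row 4 is 60/84 = 5/7 times row 1, so its entry in column 4 is 21 × 5/7 = 15.
Row 3 is 48/84 = 4/7 times row 1, so its entry in column 1 is 28 × 4/7 = 16.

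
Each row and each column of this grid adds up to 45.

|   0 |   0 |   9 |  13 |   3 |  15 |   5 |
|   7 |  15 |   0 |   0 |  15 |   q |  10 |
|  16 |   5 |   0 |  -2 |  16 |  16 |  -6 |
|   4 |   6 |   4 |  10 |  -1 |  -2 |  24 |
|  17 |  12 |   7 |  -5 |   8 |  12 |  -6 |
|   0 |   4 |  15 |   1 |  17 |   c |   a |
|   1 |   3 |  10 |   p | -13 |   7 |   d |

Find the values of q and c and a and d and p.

q = -2, c = -1, a = 9, d = 9, p = 28

The known cells in row 2 total 47, leaving 45 − 47 = -2 for the blank.
The known cells in column 6 total 46, leaving 45 − 46 = -1 for the blank.
The known cells in row 6 total 36, leaving 45 − 36 = 9 for the blank.
The known cells in column 7 total 36, leaving 45 − 36 = 9 for the blank.
The known cells in row 7 total 17, leaving 45 − 17 = 28 for the blank.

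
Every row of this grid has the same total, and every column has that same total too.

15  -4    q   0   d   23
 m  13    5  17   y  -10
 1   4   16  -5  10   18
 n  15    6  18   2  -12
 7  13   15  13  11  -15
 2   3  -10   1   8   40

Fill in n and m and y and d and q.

Rows 3 and 5 both sum to 44, so that's the common total.
Row 4: 15 + 6 + 18 + 2 − 12 = 29, so its missing entry is 44 − 29 = 15.
Column 3: 5 + 16 + 6 + 15 − 10 = 32, so its missing entry is 44 − 32 = 12.
Row 1: 15 − 4 + 12 + 0 + 23 = 46, so its missing entry is 44 − 46 = -2.
Column 5: -2 + 10 + 2 + 11 + 8 = 29, so its missing entry is 44 − 29 = 15.
Row 2: 13 + 5 + 17 + 15 − 10 = 40, so its missing entry is 44 − 40 = 4.

n = 15, m = 4, y = 15, d = -2, q = 12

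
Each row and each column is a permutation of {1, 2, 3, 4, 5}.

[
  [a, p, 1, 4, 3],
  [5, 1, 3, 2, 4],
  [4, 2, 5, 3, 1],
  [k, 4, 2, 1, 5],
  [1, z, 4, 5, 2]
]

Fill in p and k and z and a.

p = 5, k = 3, z = 3, a = 2

For row 5, column 2: row 5 already has {1, 2, 4, 5}; that leaves 3.
At (row 1, col 2): column 2 already has {1, 2, 3, 4}, so the value is 5.
Cell (1,1): row 1 already has {1, 3, 4, 5} → 2.
Cell (4,1): row 4 already has {1, 2, 4, 5} → 3.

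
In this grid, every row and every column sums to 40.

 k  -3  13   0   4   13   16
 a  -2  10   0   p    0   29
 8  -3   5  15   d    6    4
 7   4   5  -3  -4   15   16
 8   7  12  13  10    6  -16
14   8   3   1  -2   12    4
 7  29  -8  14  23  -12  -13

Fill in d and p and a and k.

Row 3: 8 − 3 + 5 + 15 + 6 + 4 = 35, so its missing entry is 40 − 35 = 5.
Column 5: 4 + 5 − 4 + 10 − 2 + 23 = 36, so its missing entry is 40 − 36 = 4.
Row 2: -2 + 10 + 0 + 4 + 0 + 29 = 41, so its missing entry is 40 − 41 = -1.
Row 1: -3 + 13 + 0 + 4 + 13 + 16 = 43, so its missing entry is 40 − 43 = -3.

d = 5, p = 4, a = -1, k = -3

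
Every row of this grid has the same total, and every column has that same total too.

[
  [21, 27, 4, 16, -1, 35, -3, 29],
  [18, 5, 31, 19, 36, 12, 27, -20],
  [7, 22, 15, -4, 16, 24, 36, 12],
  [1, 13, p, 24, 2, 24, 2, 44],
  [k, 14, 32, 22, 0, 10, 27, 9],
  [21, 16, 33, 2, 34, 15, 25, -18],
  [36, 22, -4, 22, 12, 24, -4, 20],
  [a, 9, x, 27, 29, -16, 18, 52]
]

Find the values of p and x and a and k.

Rows 1 and 2 both sum to 128, so that's the common total.
Row 5 has 14 + 32 + 22 + 0 + 10 + 27 + 9 = 114; the blank must be 128 − 114 = 14.
Row 4 has 1 + 13 + 24 + 2 + 24 + 2 + 44 = 110; the blank must be 128 − 110 = 18.
Column 1 has 21 + 18 + 7 + 1 + 14 + 21 + 36 = 118; the blank must be 128 − 118 = 10.
Row 8 has 10 + 9 + 27 + 29 − 16 + 18 + 52 = 129; the blank must be 128 − 129 = -1.

p = 18, x = -1, a = 10, k = 14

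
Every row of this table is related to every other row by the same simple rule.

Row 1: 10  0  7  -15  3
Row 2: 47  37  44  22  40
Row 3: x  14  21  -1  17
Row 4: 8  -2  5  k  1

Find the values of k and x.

The difference between any two rows is the same in every column — this is an addition table with the headers hidden.
Row 4 minus row 1 is 1 − 3 = -2, so its entry in column 4 is -15 + (-2) = -17.
Row 3 minus row 1 is 17 − 3 = 14, so its entry in column 1 is 10 + 14 = 24.

k = -17, x = 24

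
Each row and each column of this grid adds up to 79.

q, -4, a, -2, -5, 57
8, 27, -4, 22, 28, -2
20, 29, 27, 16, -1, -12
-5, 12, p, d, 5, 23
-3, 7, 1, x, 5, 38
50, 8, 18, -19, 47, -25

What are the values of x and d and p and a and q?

Column 1 has 8 + 20 − 5 − 3 + 50 = 70; the blank must be 79 − 70 = 9.
Row 5 has -3 + 7 + 1 + 5 + 38 = 48; the blank must be 79 − 48 = 31.
Row 1 has 9 − 4 − 2 − 5 + 57 = 55; the blank must be 79 − 55 = 24.
Column 4 has -2 + 22 + 16 + 31 − 19 = 48; the blank must be 79 − 48 = 31.
Row 4 has -5 + 12 + 31 + 5 + 23 = 66; the blank must be 79 − 66 = 13.

x = 31, d = 31, p = 13, a = 24, q = 9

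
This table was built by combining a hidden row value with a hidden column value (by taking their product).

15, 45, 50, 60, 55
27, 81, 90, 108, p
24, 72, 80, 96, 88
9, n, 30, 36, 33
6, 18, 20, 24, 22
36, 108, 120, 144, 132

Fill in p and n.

Each row is a constant multiple of every other row — this is a multiplication table with the headers hidden.
Row 2 is 108/60 = 9/5 times row 1, so its entry in column 5 is 55 × 9/5 = 99.
Row 4 is 36/60 = 3/5 times row 1, so its entry in column 2 is 45 × 3/5 = 27.

p = 99, n = 27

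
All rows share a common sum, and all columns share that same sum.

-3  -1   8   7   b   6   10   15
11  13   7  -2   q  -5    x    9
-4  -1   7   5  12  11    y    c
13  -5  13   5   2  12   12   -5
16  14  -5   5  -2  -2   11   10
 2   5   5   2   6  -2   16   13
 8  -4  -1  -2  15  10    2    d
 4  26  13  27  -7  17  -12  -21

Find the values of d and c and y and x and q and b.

Rows 4 and 5 both sum to 47, so that's the common total.
Row 1: -3 − 1 + 8 + 7 + 6 + 10 + 15 = 42, so its missing entry is 47 − 42 = 5.
Column 5: 5 + 12 + 2 − 2 + 6 + 15 − 7 = 31, so its missing entry is 47 − 31 = 16.
Row 7: 8 − 4 − 1 − 2 + 15 + 10 + 2 = 28, so its missing entry is 47 − 28 = 19.
Column 8: 15 + 9 − 5 + 10 + 13 + 19 − 21 = 40, so its missing entry is 47 − 40 = 7.
Row 3: -4 − 1 + 7 + 5 + 12 + 11 + 7 = 37, so its missing entry is 47 − 37 = 10.
Row 2: 11 + 13 + 7 − 2 + 16 − 5 + 9 = 49, so its missing entry is 47 − 49 = -2.

d = 19, c = 7, y = 10, x = -2, q = 16, b = 5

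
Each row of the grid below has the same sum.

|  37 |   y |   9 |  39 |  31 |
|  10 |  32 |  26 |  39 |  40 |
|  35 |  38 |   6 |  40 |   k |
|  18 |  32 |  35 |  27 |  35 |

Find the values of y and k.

y = 31, k = 28

Row 2 sums to 147 and so does row 4; that's the common total.
In row 1 the known cells total 116, leaving 147 − 116 = 31.
In row 3 the known cells total 119, leaving 147 − 119 = 28.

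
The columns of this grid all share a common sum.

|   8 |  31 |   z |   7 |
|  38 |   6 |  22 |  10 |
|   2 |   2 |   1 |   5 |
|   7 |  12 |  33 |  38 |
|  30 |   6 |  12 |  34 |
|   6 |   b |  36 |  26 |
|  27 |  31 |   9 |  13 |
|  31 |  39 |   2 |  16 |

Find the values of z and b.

Column 1 sums to 149 and so does column 4; that's the common total.
In column 3 the known cells total 115, leaving 149 − 115 = 34.
In column 2 the known cells total 127, leaving 149 − 127 = 22.

z = 34, b = 22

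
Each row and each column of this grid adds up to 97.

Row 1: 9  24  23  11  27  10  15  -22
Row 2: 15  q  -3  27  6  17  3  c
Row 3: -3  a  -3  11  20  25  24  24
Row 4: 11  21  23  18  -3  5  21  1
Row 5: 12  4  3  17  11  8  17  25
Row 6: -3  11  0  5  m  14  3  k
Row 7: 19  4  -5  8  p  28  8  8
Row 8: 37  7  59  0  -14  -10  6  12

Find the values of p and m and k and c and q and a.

p = 27, m = 23, k = 44, c = 5, q = 27, a = -1

Row 3: -3 − 3 + 11 + 20 + 25 + 24 + 24 = 98, so its missing entry is 97 − 98 = -1.
Column 2: 24 − 1 + 21 + 4 + 11 + 4 + 7 = 70, so its missing entry is 97 − 70 = 27.
Row 7: 19 + 4 − 5 + 8 + 28 + 8 + 8 = 70, so its missing entry is 97 − 70 = 27.
Column 5: 27 + 6 + 20 − 3 + 11 + 27 − 14 = 74, so its missing entry is 97 − 74 = 23.
Row 6: -3 + 11 + 0 + 5 + 23 + 14 + 3 = 53, so its missing entry is 97 − 53 = 44.
Row 2: 15 + 27 − 3 + 27 + 6 + 17 + 3 = 92, so its missing entry is 97 − 92 = 5.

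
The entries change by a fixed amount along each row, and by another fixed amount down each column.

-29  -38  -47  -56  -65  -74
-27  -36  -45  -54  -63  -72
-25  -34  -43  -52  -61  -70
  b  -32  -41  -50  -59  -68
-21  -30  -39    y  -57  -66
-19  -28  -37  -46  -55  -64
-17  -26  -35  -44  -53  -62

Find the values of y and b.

Along each row the entries change by -9 per step; down each column they change by 2.
Row 5: from -21 at column 1, stepping by -9 to column 4 gives -48.
Row 4: from -32 at column 2, stepping by -9 to column 1 gives -23.

y = -48, b = -23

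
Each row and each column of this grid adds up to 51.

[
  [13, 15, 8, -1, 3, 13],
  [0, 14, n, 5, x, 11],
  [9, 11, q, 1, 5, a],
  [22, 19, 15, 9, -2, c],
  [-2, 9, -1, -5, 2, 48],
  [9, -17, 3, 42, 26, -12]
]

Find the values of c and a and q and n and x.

c = -12, a = 3, q = 22, n = 4, x = 17

Column 5: 3 + 5 − 2 + 2 + 26 = 34, so its missing entry is 51 − 34 = 17.
Row 2: 0 + 14 + 5 + 17 + 11 = 47, so its missing entry is 51 − 47 = 4.
Column 3: 8 + 4 + 15 − 1 + 3 = 29, so its missing entry is 51 − 29 = 22.
Row 3: 9 + 11 + 22 + 1 + 5 = 48, so its missing entry is 51 − 48 = 3.
Row 4: 22 + 19 + 15 + 9 − 2 = 63, so its missing entry is 51 − 63 = -12.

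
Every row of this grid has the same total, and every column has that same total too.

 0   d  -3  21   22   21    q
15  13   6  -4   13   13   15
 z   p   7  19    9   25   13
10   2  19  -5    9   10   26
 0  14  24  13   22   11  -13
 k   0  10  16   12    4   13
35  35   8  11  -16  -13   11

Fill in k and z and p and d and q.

Rows 2 and 4 both sum to 71, so that's the common total.
Column 7 has 15 + 13 + 26 − 13 + 13 + 11 = 65; the blank must be 71 − 65 = 6.
Row 1 has 0 − 3 + 21 + 22 + 21 + 6 = 67; the blank must be 71 − 67 = 4.
Column 2 has 4 + 13 + 2 + 14 + 0 + 35 = 68; the blank must be 71 − 68 = 3.
Row 3 has 3 + 7 + 19 + 9 + 25 + 13 = 76; the blank must be 71 − 76 = -5.
Row 6 has 0 + 10 + 16 + 12 + 4 + 13 = 55; the blank must be 71 − 55 = 16.

k = 16, z = -5, p = 3, d = 4, q = 6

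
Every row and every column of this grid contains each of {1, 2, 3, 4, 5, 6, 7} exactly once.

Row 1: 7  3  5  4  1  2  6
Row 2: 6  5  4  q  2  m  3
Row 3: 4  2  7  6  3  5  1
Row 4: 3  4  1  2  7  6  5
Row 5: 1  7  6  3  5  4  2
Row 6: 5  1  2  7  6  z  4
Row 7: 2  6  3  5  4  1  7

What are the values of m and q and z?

m = 7, q = 1, z = 3

At (row 6, col 6): row 6 already has {1, 2, 4, 5, 6, 7}, so the value is 3.
For row 2, column 4: column 4 already has {2, 3, 4, 5, 6, 7}; that leaves 1.
Cell (2,6): row 2 already has {1, 2, 3, 4, 5, 6} → 7.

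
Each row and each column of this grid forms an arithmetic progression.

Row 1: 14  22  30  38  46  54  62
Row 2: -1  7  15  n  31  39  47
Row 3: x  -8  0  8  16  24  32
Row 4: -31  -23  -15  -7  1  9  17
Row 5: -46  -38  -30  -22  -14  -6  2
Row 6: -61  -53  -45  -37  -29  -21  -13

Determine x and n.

Along each row the entries change by 8 per step; down each column they change by -15.
Row 3: from -8 at column 2, stepping by 8 to column 1 gives -16.
Row 2: from -1 at column 1, stepping by 8 to column 4 gives 23.

x = -16, n = 23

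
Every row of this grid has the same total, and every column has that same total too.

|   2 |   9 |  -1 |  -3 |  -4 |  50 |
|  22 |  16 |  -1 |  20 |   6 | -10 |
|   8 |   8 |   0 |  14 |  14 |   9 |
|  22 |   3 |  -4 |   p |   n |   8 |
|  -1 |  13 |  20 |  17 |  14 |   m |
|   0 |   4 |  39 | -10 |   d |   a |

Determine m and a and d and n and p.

m = -10, a = 6, d = 14, n = 9, p = 15

Rows 1 and 2 both sum to 53, so that's the common total.
Row 5: -1 + 13 + 20 + 17 + 14 = 63, so its missing entry is 53 − 63 = -10.
Column 6: 50 − 10 + 9 + 8 − 10 = 47, so its missing entry is 53 − 47 = 6.
Row 6: 0 + 4 + 39 − 10 + 6 = 39, so its missing entry is 53 − 39 = 14.
Column 5: -4 + 6 + 14 + 14 + 14 = 44, so its missing entry is 53 − 44 = 9.
Row 4: 22 + 3 − 4 + 9 + 8 = 38, so its missing entry is 53 − 38 = 15.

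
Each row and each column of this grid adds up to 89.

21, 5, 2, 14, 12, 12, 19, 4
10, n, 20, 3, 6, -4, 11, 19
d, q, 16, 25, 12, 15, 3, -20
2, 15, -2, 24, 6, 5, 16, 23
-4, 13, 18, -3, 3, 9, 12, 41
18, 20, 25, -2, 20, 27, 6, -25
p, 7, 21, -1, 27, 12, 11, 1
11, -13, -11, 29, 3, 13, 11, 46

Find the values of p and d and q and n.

Row 2 has 10 + 20 + 3 + 6 − 4 + 11 + 19 = 65; the blank must be 89 − 65 = 24.
Column 2 has 5 + 24 + 15 + 13 + 20 + 7 − 13 = 71; the blank must be 89 − 71 = 18.
Row 3 has 18 + 16 + 25 + 12 + 15 + 3 − 20 = 69; the blank must be 89 − 69 = 20.
Row 7 has 7 + 21 − 1 + 27 + 12 + 11 + 1 = 78; the blank must be 89 − 78 = 11.

p = 11, d = 20, q = 18, n = 24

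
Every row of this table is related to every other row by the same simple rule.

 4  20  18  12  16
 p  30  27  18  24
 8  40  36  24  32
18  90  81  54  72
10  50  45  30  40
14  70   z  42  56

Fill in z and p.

Each row is a constant multiple of every other row — this is a multiplication table with the headers hidden.
Row 6 is 70/20 = 7/2 times row 1, so its entry in column 3 is 18 × 7/2 = 63.
Row 2 is 30/20 = 3/2 times row 1, so its entry in column 1 is 4 × 3/2 = 6.

z = 63, p = 6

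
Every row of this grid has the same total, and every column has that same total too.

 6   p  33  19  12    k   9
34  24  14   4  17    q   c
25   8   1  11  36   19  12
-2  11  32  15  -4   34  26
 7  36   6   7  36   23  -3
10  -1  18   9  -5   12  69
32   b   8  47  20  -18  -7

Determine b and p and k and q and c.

Rows 3 and 4 both sum to 112, so that's the common total.
Row 7 has 32 + 8 + 47 + 20 − 18 − 7 = 82; the blank must be 112 − 82 = 30.
Column 2 has 24 + 8 + 11 + 36 − 1 + 30 = 108; the blank must be 112 − 108 = 4.
Row 1 has 6 + 4 + 33 + 19 + 12 + 9 = 83; the blank must be 112 − 83 = 29.
Column 6 has 29 + 19 + 34 + 23 + 12 − 18 = 99; the blank must be 112 − 99 = 13.
Row 2 has 34 + 24 + 14 + 4 + 17 + 13 = 106; the blank must be 112 − 106 = 6.

b = 30, p = 4, k = 29, q = 13, c = 6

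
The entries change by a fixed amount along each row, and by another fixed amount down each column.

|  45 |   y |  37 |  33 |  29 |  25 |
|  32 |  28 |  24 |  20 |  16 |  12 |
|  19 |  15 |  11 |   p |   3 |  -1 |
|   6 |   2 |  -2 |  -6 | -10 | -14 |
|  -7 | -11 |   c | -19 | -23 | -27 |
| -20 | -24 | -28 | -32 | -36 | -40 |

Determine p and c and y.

p = 7, c = -15, y = 41

Along each row the entries change by -4 per step; down each column they change by -13.
Row 3: from 19 at column 1, stepping by -4 to column 4 gives 7.
Row 5: from -7 at column 1, stepping by -4 to column 3 gives -15.
Row 1: from 45 at column 1, stepping by -4 to column 2 gives 41.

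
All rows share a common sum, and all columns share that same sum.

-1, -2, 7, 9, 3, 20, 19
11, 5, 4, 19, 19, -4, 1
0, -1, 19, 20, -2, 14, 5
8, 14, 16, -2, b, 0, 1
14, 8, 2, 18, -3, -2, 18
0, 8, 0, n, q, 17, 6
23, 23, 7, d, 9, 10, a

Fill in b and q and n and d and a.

b = 18, q = 11, n = 13, d = -22, a = 5

Rows 1 and 2 both sum to 55, so that's the common total.
Row 4 has 8 + 14 + 16 − 2 + 0 + 1 = 37; the blank must be 55 − 37 = 18.
Column 5 has 3 + 19 − 2 + 18 − 3 + 9 = 44; the blank must be 55 − 44 = 11.
Column 7 has 19 + 1 + 5 + 1 + 18 + 6 = 50; the blank must be 55 − 50 = 5.
Row 6 has 0 + 8 + 0 + 11 + 17 + 6 = 42; the blank must be 55 − 42 = 13.
Row 7 has 23 + 23 + 7 + 9 + 10 + 5 = 77; the blank must be 55 − 77 = -22.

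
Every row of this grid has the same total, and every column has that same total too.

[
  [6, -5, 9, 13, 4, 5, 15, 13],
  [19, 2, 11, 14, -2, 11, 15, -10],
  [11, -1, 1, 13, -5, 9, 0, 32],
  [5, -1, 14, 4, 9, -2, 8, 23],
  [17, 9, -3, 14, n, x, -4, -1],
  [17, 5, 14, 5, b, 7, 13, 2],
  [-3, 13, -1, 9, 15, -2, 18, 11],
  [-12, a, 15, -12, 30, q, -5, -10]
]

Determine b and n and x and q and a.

b = -3, n = 12, x = 16, q = 16, a = 38

Rows 1 and 2 both sum to 60, so that's the common total.
The known cells in column 2 total 22, leaving 60 − 22 = 38 for the blank.
The known cells in row 6 total 63, leaving 60 − 63 = -3 for the blank.
The known cells in column 5 total 48, leaving 60 − 48 = 12 for the blank.
The known cells in row 5 total 44, leaving 60 − 44 = 16 for the blank.
The known cells in row 8 total 44, leaving 60 − 44 = 16 for the blank.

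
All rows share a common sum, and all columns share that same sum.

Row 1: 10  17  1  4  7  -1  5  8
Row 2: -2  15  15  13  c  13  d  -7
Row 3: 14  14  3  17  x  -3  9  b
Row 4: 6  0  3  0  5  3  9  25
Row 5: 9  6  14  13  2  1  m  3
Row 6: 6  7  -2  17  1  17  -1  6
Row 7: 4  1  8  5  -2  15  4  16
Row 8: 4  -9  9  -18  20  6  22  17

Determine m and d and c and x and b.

Rows 1 and 4 both sum to 51, so that's the common total.
Column 8 has 8 − 7 + 25 + 3 + 6 + 16 + 17 = 68; the blank must be 51 − 68 = -17.
Row 3 has 14 + 14 + 3 + 17 − 3 + 9 − 17 = 37; the blank must be 51 − 37 = 14.
Row 5 has 9 + 6 + 14 + 13 + 2 + 1 + 3 = 48; the blank must be 51 − 48 = 3.
Column 5 has 7 + 14 + 5 + 2 + 1 − 2 + 20 = 47; the blank must be 51 − 47 = 4.
Row 2 has -2 + 15 + 15 + 13 + 4 + 13 − 7 = 51; the blank must be 51 − 51 = 0.

m = 3, d = 0, c = 4, x = 14, b = -17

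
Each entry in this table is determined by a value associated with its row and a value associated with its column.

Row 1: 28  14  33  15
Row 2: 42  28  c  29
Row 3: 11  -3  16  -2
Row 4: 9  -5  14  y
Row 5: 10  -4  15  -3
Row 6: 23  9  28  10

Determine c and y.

c = 47, y = -4

The difference between any two rows is the same in every column — this is an addition table with the headers hidden.
Row 2 minus row 1 is 42 − 28 = 14, so its entry in column 3 is 33 + 14 = 47.
Row 4 minus row 1 is 9 − 28 = -19, so its entry in column 4 is 15 + (-19) = -4.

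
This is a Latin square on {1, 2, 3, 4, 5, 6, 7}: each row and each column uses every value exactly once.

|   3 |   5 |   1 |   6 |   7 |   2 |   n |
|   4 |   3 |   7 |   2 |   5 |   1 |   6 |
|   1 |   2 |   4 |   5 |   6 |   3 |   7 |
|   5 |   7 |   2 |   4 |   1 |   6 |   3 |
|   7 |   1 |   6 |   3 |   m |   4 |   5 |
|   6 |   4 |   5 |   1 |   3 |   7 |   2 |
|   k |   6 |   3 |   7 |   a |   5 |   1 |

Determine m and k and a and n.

Cell (5,5): row 5 already has {1, 3, 4, 5, 6, 7} → 2.
Cell (7,1): column 1 already has {1, 3, 4, 5, 6, 7} → 2.
For row 7, column 5: row 7 already has {1, 2, 3, 5, 6, 7}; that leaves 4.
At (row 1, col 7): row 1 already has {1, 2, 3, 5, 6, 7}, so the value is 4.

m = 2, k = 2, a = 4, n = 4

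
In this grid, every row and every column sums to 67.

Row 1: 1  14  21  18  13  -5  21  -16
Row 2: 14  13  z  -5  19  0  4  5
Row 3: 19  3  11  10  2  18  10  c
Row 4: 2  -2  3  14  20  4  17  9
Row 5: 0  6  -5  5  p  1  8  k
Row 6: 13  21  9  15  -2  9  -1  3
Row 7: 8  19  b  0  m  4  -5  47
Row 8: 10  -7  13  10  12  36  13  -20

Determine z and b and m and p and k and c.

Row 2 has 14 + 13 − 5 + 19 + 0 + 4 + 5 = 50; the blank must be 67 − 50 = 17.
Column 3 has 21 + 17 + 11 + 3 − 5 + 9 + 13 = 69; the blank must be 67 − 69 = -2.
Row 3 has 19 + 3 + 11 + 10 + 2 + 18 + 10 = 73; the blank must be 67 − 73 = -6.
Row 7 has 8 + 19 − 2 + 0 + 4 − 5 + 47 = 71; the blank must be 67 − 71 = -4.
Column 5 has 13 + 19 + 2 + 20 − 2 − 4 + 12 = 60; the blank must be 67 − 60 = 7.
Row 5 has 0 + 6 − 5 + 5 + 7 + 1 + 8 = 22; the blank must be 67 − 22 = 45.

z = 17, b = -2, m = -4, p = 7, k = 45, c = -6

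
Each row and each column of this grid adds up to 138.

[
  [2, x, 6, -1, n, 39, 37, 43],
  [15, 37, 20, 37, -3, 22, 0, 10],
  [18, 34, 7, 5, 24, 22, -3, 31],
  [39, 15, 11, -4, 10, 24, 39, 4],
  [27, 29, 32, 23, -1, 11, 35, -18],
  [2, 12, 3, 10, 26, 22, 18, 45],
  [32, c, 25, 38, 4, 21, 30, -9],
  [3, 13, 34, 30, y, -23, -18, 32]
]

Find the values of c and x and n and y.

Row 7: 32 + 25 + 38 + 4 + 21 + 30 − 9 = 141, so its missing entry is 138 − 141 = -3.
Column 2: 37 + 34 + 15 + 29 + 12 − 3 + 13 = 137, so its missing entry is 138 − 137 = 1.
Row 1: 2 + 1 + 6 − 1 + 39 + 37 + 43 = 127, so its missing entry is 138 − 127 = 11.
Row 8: 3 + 13 + 34 + 30 − 23 − 18 + 32 = 71, so its missing entry is 138 − 71 = 67.

c = -3, x = 1, n = 11, y = 67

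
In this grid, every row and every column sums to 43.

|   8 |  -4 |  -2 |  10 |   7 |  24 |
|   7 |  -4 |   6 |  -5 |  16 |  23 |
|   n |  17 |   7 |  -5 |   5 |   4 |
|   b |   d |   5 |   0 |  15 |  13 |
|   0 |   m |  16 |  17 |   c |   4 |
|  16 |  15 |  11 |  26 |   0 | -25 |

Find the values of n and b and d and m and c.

n = 15, b = -3, d = 13, m = 6, c = 0

The known cells in column 5 total 43, leaving 43 − 43 = 0 for the blank.
The known cells in row 3 total 28, leaving 43 − 28 = 15 for the blank.
The known cells in column 1 total 46, leaving 43 − 46 = -3 for the blank.
The known cells in row 4 total 30, leaving 43 − 30 = 13 for the blank.
The known cells in row 5 total 37, leaving 43 − 37 = 6 for the blank.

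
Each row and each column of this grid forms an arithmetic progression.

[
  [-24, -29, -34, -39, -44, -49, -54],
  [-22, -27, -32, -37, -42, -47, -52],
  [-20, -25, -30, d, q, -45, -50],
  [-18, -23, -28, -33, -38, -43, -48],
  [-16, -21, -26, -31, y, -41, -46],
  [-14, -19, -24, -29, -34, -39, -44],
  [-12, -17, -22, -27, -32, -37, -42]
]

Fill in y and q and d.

Along each row the entries change by -5 per step; down each column they change by 2.
Row 5: from -16 at column 1, stepping by -5 to column 5 gives -36.
Row 3: from -20 at column 1, stepping by -5 to column 5 gives -40.
Row 3: from -20 at column 1, stepping by -5 to column 4 gives -35.

y = -36, q = -40, d = -35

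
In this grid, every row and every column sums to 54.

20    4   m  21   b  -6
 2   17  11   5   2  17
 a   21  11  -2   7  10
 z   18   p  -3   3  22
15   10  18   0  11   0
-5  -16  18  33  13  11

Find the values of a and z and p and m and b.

The known cells in column 5 total 36, leaving 54 − 36 = 18 for the blank.
The known cells in row 3 total 47, leaving 54 − 47 = 7 for the blank.
The known cells in column 1 total 39, leaving 54 − 39 = 15 for the blank.
The known cells in row 1 total 57, leaving 54 − 57 = -3 for the blank.
The known cells in row 4 total 55, leaving 54 − 55 = -1 for the blank.

a = 7, z = 15, p = -1, m = -3, b = 18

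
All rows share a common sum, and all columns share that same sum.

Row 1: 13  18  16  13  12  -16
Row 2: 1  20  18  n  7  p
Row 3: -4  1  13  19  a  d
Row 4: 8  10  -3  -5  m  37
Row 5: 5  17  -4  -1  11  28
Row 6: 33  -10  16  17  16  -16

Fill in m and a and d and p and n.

Rows 1 and 5 both sum to 56, so that's the common total.
Row 4: 8 + 10 − 3 − 5 + 37 = 47, so its missing entry is 56 − 47 = 9.
Column 5: 12 + 7 + 9 + 11 + 16 = 55, so its missing entry is 56 − 55 = 1.
Row 3: -4 + 1 + 13 + 19 + 1 = 30, so its missing entry is 56 − 30 = 26.
Column 6: -16 + 26 + 37 + 28 − 16 = 59, so its missing entry is 56 − 59 = -3.
Row 2: 1 + 20 + 18 + 7 − 3 = 43, so its missing entry is 56 − 43 = 13.

m = 9, a = 1, d = 26, p = -3, n = 13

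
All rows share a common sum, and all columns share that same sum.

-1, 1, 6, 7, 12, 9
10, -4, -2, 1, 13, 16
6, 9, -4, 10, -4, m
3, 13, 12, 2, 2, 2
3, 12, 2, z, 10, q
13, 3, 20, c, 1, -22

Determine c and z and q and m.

Rows 1 and 2 both sum to 34, so that's the common total.
Row 6: 13 + 3 + 20 + 1 − 22 = 15, so its missing entry is 34 − 15 = 19.
Row 3: 6 + 9 − 4 + 10 − 4 = 17, so its missing entry is 34 − 17 = 17.
Column 6: 9 + 16 + 17 + 2 − 22 = 22, so its missing entry is 34 − 22 = 12.
Row 5: 3 + 12 + 2 + 10 + 12 = 39, so its missing entry is 34 − 39 = -5.

c = 19, z = -5, q = 12, m = 17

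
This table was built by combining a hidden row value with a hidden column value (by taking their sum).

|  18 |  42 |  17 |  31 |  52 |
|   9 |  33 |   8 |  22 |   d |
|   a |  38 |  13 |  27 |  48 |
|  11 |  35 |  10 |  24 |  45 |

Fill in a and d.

The difference between any two rows is the same in every column — this is an addition table with the headers hidden.
Row 3 minus row 1 is 38 − 42 = -4, so its entry in column 1 is 18 + (-4) = 14.
Row 2 minus row 1 is 33 − 42 = -9, so its entry in column 5 is 52 + (-9) = 43.

a = 14, d = 43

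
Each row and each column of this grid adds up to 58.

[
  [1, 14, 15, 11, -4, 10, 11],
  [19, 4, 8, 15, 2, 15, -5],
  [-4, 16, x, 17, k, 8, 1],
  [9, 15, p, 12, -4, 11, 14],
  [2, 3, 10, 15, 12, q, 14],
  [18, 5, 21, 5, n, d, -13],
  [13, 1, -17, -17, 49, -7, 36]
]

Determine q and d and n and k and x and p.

q = 2, d = 19, n = 3, k = 0, x = 20, p = 1

The known cells in row 5 total 56, leaving 58 − 56 = 2 for the blank.
The known cells in column 6 total 39, leaving 58 − 39 = 19 for the blank.
The known cells in row 6 total 55, leaving 58 − 55 = 3 for the blank.
The known cells in column 5 total 58, leaving 58 − 58 = 0 for the blank.
The known cells in row 3 total 38, leaving 58 − 38 = 20 for the blank.
The known cells in row 4 total 57, leaving 58 − 57 = 1 for the blank.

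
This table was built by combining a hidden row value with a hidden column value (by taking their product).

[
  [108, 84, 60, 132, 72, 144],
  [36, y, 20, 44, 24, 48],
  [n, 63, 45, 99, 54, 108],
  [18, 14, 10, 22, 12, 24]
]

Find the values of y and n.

Each row is a constant multiple of every other row — this is a multiplication table with the headers hidden.
Row 2 is 20/60 = 1/3 times row 1, so its entry in column 2 is 84 × 1/3 = 28.
Row 3 is 45/60 = 3/4 times row 1, so its entry in column 1 is 108 × 3/4 = 81.

y = 28, n = 81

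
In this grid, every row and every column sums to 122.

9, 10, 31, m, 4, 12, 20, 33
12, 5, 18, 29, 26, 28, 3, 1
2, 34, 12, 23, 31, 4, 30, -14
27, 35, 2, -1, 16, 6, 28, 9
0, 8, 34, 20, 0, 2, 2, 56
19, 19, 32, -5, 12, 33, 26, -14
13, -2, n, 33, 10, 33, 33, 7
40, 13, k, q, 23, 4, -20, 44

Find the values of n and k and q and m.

Row 7: 13 − 2 + 33 + 10 + 33 + 33 + 7 = 127, so its missing entry is 122 − 127 = -5.
Row 1: 9 + 10 + 31 + 4 + 12 + 20 + 33 = 119, so its missing entry is 122 − 119 = 3.
Column 3: 31 + 18 + 12 + 2 + 34 + 32 − 5 = 124, so its missing entry is 122 − 124 = -2.
Row 8: 40 + 13 − 2 + 23 + 4 − 20 + 44 = 102, so its missing entry is 122 − 102 = 20.

n = -5, k = -2, q = 20, m = 3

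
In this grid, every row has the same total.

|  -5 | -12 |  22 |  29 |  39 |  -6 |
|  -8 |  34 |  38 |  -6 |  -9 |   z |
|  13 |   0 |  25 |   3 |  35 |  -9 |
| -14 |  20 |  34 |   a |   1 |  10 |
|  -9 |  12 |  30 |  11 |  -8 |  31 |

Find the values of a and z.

a = 16, z = 18

The complete rows each total 67.
Row 4 is missing 67 − 51 = 16 (since -14 + 20 + 34 + 1 + 10 = 51).
Row 2 is missing 67 − 49 = 18 (since -8 + 34 + 38 − 6 − 9 = 49).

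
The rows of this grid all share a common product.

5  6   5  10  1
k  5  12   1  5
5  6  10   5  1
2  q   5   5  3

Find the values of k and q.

k = 5, q = 10

Rows 1 and 3 each multiply to 1500, so every row has product 1500.
Row 2: 5×12×1×5 = 300, so the missing entry is 1500 ÷ 300 = 5.
Row 4: 2×5×5×3 = 150, so the missing entry is 1500 ÷ 150 = 10.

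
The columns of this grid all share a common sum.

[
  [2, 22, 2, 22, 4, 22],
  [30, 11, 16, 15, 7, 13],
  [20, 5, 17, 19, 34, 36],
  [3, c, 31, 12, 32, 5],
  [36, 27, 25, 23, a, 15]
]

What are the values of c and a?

c = 26, a = 14

The complete columns each total 91.
Column 2 is missing 91 − 65 = 26 (since 22 + 11 + 5 + 27 = 65).
Column 5 is missing 91 − 77 = 14 (since 4 + 7 + 34 + 32 = 77).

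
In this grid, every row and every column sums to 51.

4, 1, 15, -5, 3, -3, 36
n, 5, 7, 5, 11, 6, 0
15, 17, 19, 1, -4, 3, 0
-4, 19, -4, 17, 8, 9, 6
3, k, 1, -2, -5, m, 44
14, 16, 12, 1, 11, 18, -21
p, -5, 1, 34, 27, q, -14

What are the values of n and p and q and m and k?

n = 17, p = 2, q = 6, m = 12, k = -2

The known cells in row 2 total 34, leaving 51 − 34 = 17 for the blank.
The known cells in column 1 total 49, leaving 51 − 49 = 2 for the blank.
The known cells in row 7 total 45, leaving 51 − 45 = 6 for the blank.
The known cells in column 6 total 39, leaving 51 − 39 = 12 for the blank.
The known cells in row 5 total 53, leaving 51 − 53 = -2 for the blank.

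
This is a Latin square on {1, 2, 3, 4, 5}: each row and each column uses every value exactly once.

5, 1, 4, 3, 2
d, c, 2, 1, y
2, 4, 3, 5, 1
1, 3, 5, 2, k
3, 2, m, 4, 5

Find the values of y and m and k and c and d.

Cell (4,5): row 4 already has {1, 2, 3, 5} → 4.
At (row 2, col 2): column 2 already has {1, 2, 3, 4}, so the value is 5.
Cell (5,3): row 5 already has {2, 3, 4, 5} → 1.
Cell (2,5): column 5 already has {1, 2, 4, 5} → 3.
Cell (2,1): row 2 already has {1, 2, 3, 5} → 4.

y = 3, m = 1, k = 4, c = 5, d = 4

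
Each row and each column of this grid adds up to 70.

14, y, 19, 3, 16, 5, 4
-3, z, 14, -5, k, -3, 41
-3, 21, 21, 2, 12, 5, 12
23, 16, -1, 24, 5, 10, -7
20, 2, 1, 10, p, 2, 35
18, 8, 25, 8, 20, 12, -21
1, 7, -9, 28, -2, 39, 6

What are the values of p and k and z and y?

The known cells in row 5 total 70, leaving 70 − 70 = 0 for the blank.
The known cells in column 5 total 51, leaving 70 − 51 = 19 for the blank.
The known cells in row 2 total 63, leaving 70 − 63 = 7 for the blank.
The known cells in row 1 total 61, leaving 70 − 61 = 9 for the blank.

p = 0, k = 19, z = 7, y = 9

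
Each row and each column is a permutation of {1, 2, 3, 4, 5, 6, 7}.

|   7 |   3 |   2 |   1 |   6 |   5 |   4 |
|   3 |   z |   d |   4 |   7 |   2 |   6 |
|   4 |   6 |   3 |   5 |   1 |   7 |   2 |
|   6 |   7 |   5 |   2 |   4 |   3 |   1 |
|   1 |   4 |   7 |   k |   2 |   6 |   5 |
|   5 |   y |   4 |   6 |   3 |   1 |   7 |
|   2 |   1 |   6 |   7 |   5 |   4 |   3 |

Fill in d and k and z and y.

d = 1, k = 3, z = 5, y = 2

At (row 2, col 3): column 3 already has {2, 3, 4, 5, 6, 7}, so the value is 1.
Cell (2,2): row 2 already has {1, 2, 3, 4, 6, 7} → 5.
For row 6, column 2: row 6 already has {1, 3, 4, 5, 6, 7}; that leaves 2.
Cell (5,4): row 5 already has {1, 2, 4, 5, 6, 7} → 3.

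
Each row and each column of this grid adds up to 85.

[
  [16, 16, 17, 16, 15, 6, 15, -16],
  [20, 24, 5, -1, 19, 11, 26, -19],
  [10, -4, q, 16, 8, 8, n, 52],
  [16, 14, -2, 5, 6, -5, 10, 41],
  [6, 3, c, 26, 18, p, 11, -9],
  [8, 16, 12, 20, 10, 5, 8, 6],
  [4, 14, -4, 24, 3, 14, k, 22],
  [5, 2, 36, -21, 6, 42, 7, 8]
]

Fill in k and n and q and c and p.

The known cells in column 6 total 81, leaving 85 − 81 = 4 for the blank.
The known cells in row 5 total 59, leaving 85 − 59 = 26 for the blank.
The known cells in column 3 total 90, leaving 85 − 90 = -5 for the blank.
The known cells in row 3 total 85, leaving 85 − 85 = 0 for the blank.
The known cells in row 7 total 77, leaving 85 − 77 = 8 for the blank.

k = 8, n = 0, q = -5, c = 26, p = 4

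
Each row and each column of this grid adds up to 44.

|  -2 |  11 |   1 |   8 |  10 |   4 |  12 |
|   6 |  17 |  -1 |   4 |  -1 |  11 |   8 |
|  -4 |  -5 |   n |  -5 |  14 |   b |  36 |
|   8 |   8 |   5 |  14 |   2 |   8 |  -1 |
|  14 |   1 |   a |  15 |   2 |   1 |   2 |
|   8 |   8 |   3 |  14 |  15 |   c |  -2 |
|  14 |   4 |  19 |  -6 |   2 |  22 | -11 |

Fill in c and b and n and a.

Row 6: 8 + 8 + 3 + 14 + 15 − 2 = 46, so its missing entry is 44 − 46 = -2.
Column 6: 4 + 11 + 8 + 1 − 2 + 22 = 44, so its missing entry is 44 − 44 = 0.
Row 5: 14 + 1 + 15 + 2 + 1 + 2 = 35, so its missing entry is 44 − 35 = 9.
Row 3: -4 − 5 − 5 + 14 + 0 + 36 = 36, so its missing entry is 44 − 36 = 8.

c = -2, b = 0, n = 8, a = 9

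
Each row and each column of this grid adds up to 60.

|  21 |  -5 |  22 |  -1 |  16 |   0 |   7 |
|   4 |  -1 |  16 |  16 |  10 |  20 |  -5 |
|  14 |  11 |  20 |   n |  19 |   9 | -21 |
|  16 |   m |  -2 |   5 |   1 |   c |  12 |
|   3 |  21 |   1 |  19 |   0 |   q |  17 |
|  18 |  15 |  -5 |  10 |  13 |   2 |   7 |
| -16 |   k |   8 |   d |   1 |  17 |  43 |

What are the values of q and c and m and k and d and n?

Row 3 has 14 + 11 + 20 + 19 + 9 − 21 = 52; the blank must be 60 − 52 = 8.
Row 5 has 3 + 21 + 1 + 19 + 0 + 17 = 61; the blank must be 60 − 61 = -1.
Column 4 has -1 + 16 + 8 + 5 + 19 + 10 = 57; the blank must be 60 − 57 = 3.
Row 7 has -16 + 8 + 3 + 1 + 17 + 43 = 56; the blank must be 60 − 56 = 4.
Column 2 has -5 − 1 + 11 + 21 + 15 + 4 = 45; the blank must be 60 − 45 = 15.
Row 4 has 16 + 15 − 2 + 5 + 1 + 12 = 47; the blank must be 60 − 47 = 13.

q = -1, c = 13, m = 15, k = 4, d = 3, n = 8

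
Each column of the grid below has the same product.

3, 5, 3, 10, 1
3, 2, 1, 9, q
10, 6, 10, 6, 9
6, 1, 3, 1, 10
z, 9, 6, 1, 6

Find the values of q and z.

q = 1, z = 1

Columns 3 and 4 each multiply to 540, so every column has product 540.
Column 5: 1×9×10×6 = 540, so the missing entry is 540 ÷ 540 = 1.
Column 1: 3×3×10×6 = 540, so the missing entry is 540 ÷ 540 = 1.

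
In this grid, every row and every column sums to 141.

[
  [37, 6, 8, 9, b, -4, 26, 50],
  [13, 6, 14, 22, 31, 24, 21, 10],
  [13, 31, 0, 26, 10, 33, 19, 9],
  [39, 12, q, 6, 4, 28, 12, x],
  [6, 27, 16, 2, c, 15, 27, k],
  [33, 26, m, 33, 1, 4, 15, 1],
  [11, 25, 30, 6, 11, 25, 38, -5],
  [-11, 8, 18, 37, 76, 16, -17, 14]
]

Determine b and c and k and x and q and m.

b = 9, c = -1, k = 49, x = 13, q = 27, m = 28

Row 1 has 37 + 6 + 8 + 9 − 4 + 26 + 50 = 132; the blank must be 141 − 132 = 9.
Column 5 has 9 + 31 + 10 + 4 + 1 + 11 + 76 = 142; the blank must be 141 − 142 = -1.
Row 5 has 6 + 27 + 16 + 2 − 1 + 15 + 27 = 92; the blank must be 141 − 92 = 49.
Column 8 has 50 + 10 + 9 + 49 + 1 − 5 + 14 = 128; the blank must be 141 − 128 = 13.
Row 4 has 39 + 12 + 6 + 4 + 28 + 12 + 13 = 114; the blank must be 141 − 114 = 27.
Row 6 has 33 + 26 + 33 + 1 + 4 + 15 + 1 = 113; the blank must be 141 − 113 = 28.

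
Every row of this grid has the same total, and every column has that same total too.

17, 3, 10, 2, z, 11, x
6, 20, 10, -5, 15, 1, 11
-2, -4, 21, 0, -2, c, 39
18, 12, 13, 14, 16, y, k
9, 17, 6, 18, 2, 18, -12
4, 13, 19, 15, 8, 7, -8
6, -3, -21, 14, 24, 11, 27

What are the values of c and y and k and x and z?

c = 6, y = 4, k = -19, x = 20, z = -5

Rows 2 and 5 both sum to 58, so that's the common total.
Column 5: 15 − 2 + 16 + 2 + 8 + 24 = 63, so its missing entry is 58 − 63 = -5.
Row 1: 17 + 3 + 10 + 2 − 5 + 11 = 38, so its missing entry is 58 − 38 = 20.
Column 7: 20 + 11 + 39 − 12 − 8 + 27 = 77, so its missing entry is 58 − 77 = -19.
Row 3: -2 − 4 + 21 + 0 − 2 + 39 = 52, so its missing entry is 58 − 52 = 6.
Row 4: 18 + 12 + 13 + 14 + 16 − 19 = 54, so its missing entry is 58 − 54 = 4.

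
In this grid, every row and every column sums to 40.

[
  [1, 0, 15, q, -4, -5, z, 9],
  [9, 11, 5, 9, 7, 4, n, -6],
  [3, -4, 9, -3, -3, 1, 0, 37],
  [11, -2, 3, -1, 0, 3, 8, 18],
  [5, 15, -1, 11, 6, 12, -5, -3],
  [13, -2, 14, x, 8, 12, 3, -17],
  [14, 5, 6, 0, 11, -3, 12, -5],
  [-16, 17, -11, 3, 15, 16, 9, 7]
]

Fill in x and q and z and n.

x = 9, q = 12, z = 12, n = 1

Row 6 has 13 − 2 + 14 + 8 + 12 + 3 − 17 = 31; the blank must be 40 − 31 = 9.
Row 2 has 9 + 11 + 5 + 9 + 7 + 4 − 6 = 39; the blank must be 40 − 39 = 1.
Column 4 has 9 − 3 − 1 + 11 + 9 + 0 + 3 = 28; the blank must be 40 − 28 = 12.
Row 1 has 1 + 0 + 15 + 12 − 4 − 5 + 9 = 28; the blank must be 40 − 28 = 12.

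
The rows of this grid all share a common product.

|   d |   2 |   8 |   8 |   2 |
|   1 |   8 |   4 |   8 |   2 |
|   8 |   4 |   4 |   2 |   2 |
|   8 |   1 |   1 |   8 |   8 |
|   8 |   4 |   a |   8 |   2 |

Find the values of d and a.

d = 2, a = 1

Rows 3 and 4 each multiply to 512, so every row has product 512.
Row 1: 2×8×8×2 = 256, so the missing entry is 512 ÷ 256 = 2.
Row 5: 8×4×8×2 = 512, so the missing entry is 512 ÷ 512 = 1.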